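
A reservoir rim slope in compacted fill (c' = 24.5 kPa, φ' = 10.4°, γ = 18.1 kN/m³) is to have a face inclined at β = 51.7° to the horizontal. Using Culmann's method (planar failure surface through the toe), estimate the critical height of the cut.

Culmann's analysis gives the critical failure plane at α_cr = (β + φ')/2 = (51.7 + 10.4)/2 = 31.1°, and the critical height
H_c = (4c'/γ) · sinβ cosφ' / [1 − cos(β − φ')]
    = (4·24.5/18.1) · sin51.7°·cos10.4° / [1 − cos(41.3°)]
    = 5.414 · 0.7848·0.9836 / [1 − 0.7513]
    = 5.414 · 0.7719 / 0.2487
    = 16.80 m

H_c = 16.80 m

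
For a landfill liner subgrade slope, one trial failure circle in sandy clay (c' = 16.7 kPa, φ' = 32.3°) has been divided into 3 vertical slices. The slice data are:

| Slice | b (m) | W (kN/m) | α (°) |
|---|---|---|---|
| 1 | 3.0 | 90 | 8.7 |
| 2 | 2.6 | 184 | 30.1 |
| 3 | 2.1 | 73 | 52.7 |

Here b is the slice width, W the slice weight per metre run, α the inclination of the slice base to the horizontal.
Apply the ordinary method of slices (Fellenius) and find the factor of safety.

FS = 2.10

Ordinary method of slices: FS = Σ[c'·Δl_i + (W_i cosα_i)·tanφ'] / Σ W_i sinα_i, with Δl_i = b_i / cosα_i.
Slice 1: Δl = 3.0/cos8.7° = 3.035 m; N'_1 = 90·cos8.7° = 89.0; c'Δl = 50.68; W sinα = 13.6
Slice 2: Δl = 2.6/cos30.1° = 3.005 m; N'_2 = 184·cos30.1° = 159.2; c'Δl = 50.19; W sinα = 92.3
Slice 3: Δl = 2.1/cos52.7° = 3.465 m; N'_3 = 73·cos52.7° = 44.2; c'Δl = 57.87; W sinα = 58.1
Σc'Δl = 158.7 kN/m; ΣN' = 292.4 kN/m; ΣW sinα = 164.0 kN/m
Resisting = 158.7 + 292.4·tan32.3° = 158.7 + 184.8 = 343.6 kN/m
FS = 343.6 / 164.0 = 2.096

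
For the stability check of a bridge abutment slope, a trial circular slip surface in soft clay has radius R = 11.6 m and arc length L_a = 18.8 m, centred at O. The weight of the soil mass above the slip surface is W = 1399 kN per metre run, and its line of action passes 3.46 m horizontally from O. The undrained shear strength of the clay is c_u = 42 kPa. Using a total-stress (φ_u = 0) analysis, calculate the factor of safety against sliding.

FS = 1.89

Taking moments about the centre O, the resisting moment is provided by the undrained shear strength acting along the arc:
M_R = c_u·L_a·R = 42·18.80·11.6 = 9159.4 kN·m/m
M_D = W·d = 1399·3.46 = 4840.5 kN·m/m
FS = M_R / M_D = 9159.4 / 4840.5 = 1.892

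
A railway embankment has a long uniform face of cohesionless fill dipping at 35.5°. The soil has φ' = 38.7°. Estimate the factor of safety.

For a dry cohesionless infinite slope the factor of safety is FS = tanφ' / tanβ.
FS = tan38.7° / tan35.5° = 0.8012 / 0.7133 = 1.123

FS = 1.12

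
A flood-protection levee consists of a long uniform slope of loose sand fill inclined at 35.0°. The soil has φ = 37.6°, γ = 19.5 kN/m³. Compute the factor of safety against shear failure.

FS = 1.10

For a dry cohesionless infinite slope the factor of safety is FS = tanφ / tanβ.
FS = tan37.6° / tan35.0° = 0.7701 / 0.7002 = 1.100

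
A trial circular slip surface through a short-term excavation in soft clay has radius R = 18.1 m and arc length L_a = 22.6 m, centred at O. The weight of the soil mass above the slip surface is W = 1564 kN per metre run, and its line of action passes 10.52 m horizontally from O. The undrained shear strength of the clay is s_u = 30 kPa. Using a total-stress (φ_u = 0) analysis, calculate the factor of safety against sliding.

FS = 0.75

Taking moments about the centre O, the resisting moment is provided by the undrained shear strength acting along the arc:
M_R = s_u·L_a·R = 30·22.60·18.1 = 12271.8 kN·m/m
M_D = W·d = 1564·10.52 = 16453.3 kN·m/m
FS = M_R / M_D = 12271.8 / 16453.3 = 0.746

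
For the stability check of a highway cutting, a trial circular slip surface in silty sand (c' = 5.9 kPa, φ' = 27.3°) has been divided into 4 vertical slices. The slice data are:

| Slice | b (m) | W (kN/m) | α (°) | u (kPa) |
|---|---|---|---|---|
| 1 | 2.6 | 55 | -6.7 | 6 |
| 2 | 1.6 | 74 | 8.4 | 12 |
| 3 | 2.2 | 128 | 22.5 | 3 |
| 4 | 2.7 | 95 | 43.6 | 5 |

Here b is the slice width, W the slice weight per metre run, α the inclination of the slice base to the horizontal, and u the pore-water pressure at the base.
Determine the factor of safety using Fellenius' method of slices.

FS = 1.62

Ordinary method of slices: FS = Σ[c'·Δl_i + (W_i cosα_i − u_i·Δl_i)·tanφ'] / Σ W_i sinα_i, with Δl_i = b_i / cosα_i.
Slice 1: Δl = 2.6/cos(-6.7°) = 2.618 m; N'_1 = 55·cos(-6.7°) − 6·2.618 = 38.9; c'Δl = 15.45; W sinα = -6.4
Slice 2: Δl = 1.6/cos8.4° = 1.617 m; N'_2 = 74·cos8.4° − 12·1.617 = 53.8; c'Δl = 9.54; W sinα = 10.8
Slice 3: Δl = 2.2/cos22.5° = 2.381 m; N'_3 = 128·cos22.5° − 3·2.381 = 111.1; c'Δl = 14.05; W sinα = 49.0
Slice 4: Δl = 2.7/cos43.6° = 3.728 m; N'_4 = 95·cos43.6° − 5·3.728 = 50.2; c'Δl = 22.00; W sinα = 65.5
Σc'Δl = 61.0 kN/m; ΣN' = 254.0 kN/m; ΣW sinα = 118.9 kN/m
Resisting = 61.0 + 254.0·tan27.3° = 61.0 + 131.1 = 192.1 kN/m
FS = 192.1 / 118.9 = 1.616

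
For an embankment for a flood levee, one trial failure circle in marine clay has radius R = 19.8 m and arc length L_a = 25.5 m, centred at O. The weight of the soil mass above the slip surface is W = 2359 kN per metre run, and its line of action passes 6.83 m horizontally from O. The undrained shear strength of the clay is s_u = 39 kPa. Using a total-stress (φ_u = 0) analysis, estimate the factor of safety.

Taking moments about the centre O, the resisting moment is provided by the undrained shear strength acting along the arc:
M_R = s_u·L_a·R = 39·25.50·19.8 = 19691.1 kN·m/m
M_D = W·d = 2359·6.83 = 16112.0 kN·m/m
FS = M_R / M_D = 19691.1 / 16112.0 = 1.222

FS = 1.22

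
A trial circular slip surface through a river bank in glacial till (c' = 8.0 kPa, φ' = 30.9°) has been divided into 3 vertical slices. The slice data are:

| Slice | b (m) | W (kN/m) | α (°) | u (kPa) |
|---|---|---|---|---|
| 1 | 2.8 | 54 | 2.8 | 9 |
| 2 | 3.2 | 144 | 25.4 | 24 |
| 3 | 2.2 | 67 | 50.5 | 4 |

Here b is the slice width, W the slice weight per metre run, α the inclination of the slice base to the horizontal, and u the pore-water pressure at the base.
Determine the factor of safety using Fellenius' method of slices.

Ordinary method of slices: FS = Σ[c'·Δl_i + (W_i cosα_i − u_i·Δl_i)·tanφ'] / Σ W_i sinα_i, with Δl_i = b_i / cosα_i.
Slice 1: Δl = 2.8/cos2.8° = 2.803 m; N'_1 = 54·cos2.8° − 9·2.803 = 28.7; c'Δl = 22.43; W sinα = 2.6
Slice 2: Δl = 3.2/cos25.4° = 3.542 m; N'_2 = 144·cos25.4° − 24·3.542 = 45.1; c'Δl = 28.34; W sinα = 61.8
Slice 3: Δl = 2.2/cos50.5° = 3.459 m; N'_3 = 67·cos50.5° − 4·3.459 = 28.8; c'Δl = 27.67; W sinα = 51.7
Σc'Δl = 78.4 kN/m; ΣN' = 102.5 kN/m; ΣW sinα = 116.1 kN/m
Resisting = 78.4 + 102.5·tan30.9° = 78.4 + 61.4 = 139.8 kN/m
FS = 139.8 / 116.1 = 1.204

FS = 1.20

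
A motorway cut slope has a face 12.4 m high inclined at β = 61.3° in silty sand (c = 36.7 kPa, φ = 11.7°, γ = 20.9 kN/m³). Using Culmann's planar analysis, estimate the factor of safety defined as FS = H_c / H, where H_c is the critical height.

H_c = (4c/γ) · sinβ cosφ / [1 − cos(β − φ)]
    = (4·36.7/20.9) · sin61.3°·cos11.7° / [1 − cos49.6°]
    = 7.024 · 0.8589 / 0.3519 = 17.15 m
FS = H_c / H = 17.15 / 12.4 = 1.383

FS = 1.38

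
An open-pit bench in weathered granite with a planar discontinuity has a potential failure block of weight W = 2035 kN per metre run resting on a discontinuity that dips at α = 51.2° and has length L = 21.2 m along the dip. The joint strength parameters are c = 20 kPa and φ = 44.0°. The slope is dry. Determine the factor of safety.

Resolving the block weight along and normal to the plane and applying the Mohr–Coulomb strength on the joint:
N' = W cosα = 2035·cos51.2° = 1275.1 kN/m
Driving force T = W sinα = 2035·sin51.2° = 1586.0 kN/m
Resisting force R = c·L + N'·tanφ = 20·21.2 + 1275.1·tan44.0° = 424.0 + 1231.4 = 1655.4 kN/m
FS = R / T = 1655.4 / 1586.0 = 1.044

FS = 1.04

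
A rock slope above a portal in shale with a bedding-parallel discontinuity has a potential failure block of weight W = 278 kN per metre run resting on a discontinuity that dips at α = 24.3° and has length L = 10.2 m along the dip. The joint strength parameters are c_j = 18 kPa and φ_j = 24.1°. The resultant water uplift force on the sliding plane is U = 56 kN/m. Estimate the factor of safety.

Resolving the block weight along and normal to the plane and applying the Mohr–Coulomb strength on the joint:
N' = W cosα − U = 278·cos24.3° − 56 = 197.4 kN/m
Driving force T = W sinα = 278·sin24.3° = 114.4 kN/m
Resisting force R = c_j·L + N'·tanφ_j = 18·10.2 + 197.4·tan24.1° = 183.6 + 88.3 = 271.9 kN/m
FS = R / T = 271.9 / 114.4 = 2.377

FS = 2.38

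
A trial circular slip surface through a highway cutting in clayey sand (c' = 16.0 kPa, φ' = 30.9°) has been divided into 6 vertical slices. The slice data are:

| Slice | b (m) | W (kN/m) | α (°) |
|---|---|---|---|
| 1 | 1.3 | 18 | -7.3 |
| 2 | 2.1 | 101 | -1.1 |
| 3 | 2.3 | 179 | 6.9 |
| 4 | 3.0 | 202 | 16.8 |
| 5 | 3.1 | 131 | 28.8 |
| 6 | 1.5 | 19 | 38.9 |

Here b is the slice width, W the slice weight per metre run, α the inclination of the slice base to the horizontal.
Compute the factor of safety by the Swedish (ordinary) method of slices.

Ordinary method of slices: FS = Σ[c'·Δl_i + (W_i cosα_i)·tanφ'] / Σ W_i sinα_i, with Δl_i = b_i / cosα_i.
Slice 1: Δl = 1.3/cos(-7.3°) = 1.311 m; N'_1 = 18·cos(-7.3°) = 17.9; c'Δl = 20.97; W sinα = -2.3
Slice 2: Δl = 2.1/cos(-1.1°) = 2.100 m; N'_2 = 101·cos(-1.1°) = 101.0; c'Δl = 33.61; W sinα = -1.9
Slice 3: Δl = 2.3/cos6.9° = 2.317 m; N'_3 = 179·cos6.9° = 177.7; c'Δl = 37.07; W sinα = 21.5
Slice 4: Δl = 3.0/cos16.8° = 3.134 m; N'_4 = 202·cos16.8° = 193.4; c'Δl = 50.14; W sinα = 58.4
Slice 5: Δl = 3.1/cos28.8° = 3.538 m; N'_5 = 131·cos28.8° = 114.8; c'Δl = 56.60; W sinα = 63.1
Slice 6: Δl = 1.5/cos38.9° = 1.927 m; N'_6 = 19·cos38.9° = 14.8; c'Δl = 30.84; W sinα = 11.9
Σc'Δl = 229.2 kN/m; ΣN' = 619.5 kN/m; ΣW sinα = 150.7 kN/m
Resisting = 229.2 + 619.5·tan30.9° = 229.2 + 370.8 = 600.0 kN/m
FS = 600.0 / 150.7 = 3.981

FS = 3.98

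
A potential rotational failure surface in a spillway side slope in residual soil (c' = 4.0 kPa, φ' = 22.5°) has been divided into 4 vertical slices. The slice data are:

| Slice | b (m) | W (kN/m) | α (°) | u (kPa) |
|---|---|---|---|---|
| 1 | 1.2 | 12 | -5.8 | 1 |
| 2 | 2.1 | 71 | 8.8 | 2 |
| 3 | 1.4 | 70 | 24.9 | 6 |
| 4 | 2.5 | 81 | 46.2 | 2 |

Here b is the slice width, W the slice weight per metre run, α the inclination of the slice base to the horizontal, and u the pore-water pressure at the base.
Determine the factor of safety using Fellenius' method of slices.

Ordinary method of slices: FS = Σ[c'·Δl_i + (W_i cosα_i − u_i·Δl_i)·tanφ'] / Σ W_i sinα_i, with Δl_i = b_i / cosα_i.
Slice 1: Δl = 1.2/cos(-5.8°) = 1.206 m; N'_1 = 12·cos(-5.8°) − 1·1.206 = 10.7; c'Δl = 4.82; W sinα = -1.2
Slice 2: Δl = 2.1/cos8.8° = 2.125 m; N'_2 = 71·cos8.8° − 2·2.125 = 65.9; c'Δl = 8.50; W sinα = 10.9
Slice 3: Δl = 1.4/cos24.9° = 1.543 m; N'_3 = 70·cos24.9° − 6·1.543 = 54.2; c'Δl = 6.17; W sinα = 29.5
Slice 4: Δl = 2.5/cos46.2° = 3.612 m; N'_4 = 81·cos46.2° − 2·3.612 = 48.8; c'Δl = 14.45; W sinα = 58.5
Σc'Δl = 33.9 kN/m; ΣN' = 179.7 kN/m; ΣW sinα = 97.6 kN/m
Resisting = 33.9 + 179.7·tan22.5° = 33.9 + 74.4 = 108.4 kN/m
FS = 108.4 / 97.6 = 1.111

FS = 1.11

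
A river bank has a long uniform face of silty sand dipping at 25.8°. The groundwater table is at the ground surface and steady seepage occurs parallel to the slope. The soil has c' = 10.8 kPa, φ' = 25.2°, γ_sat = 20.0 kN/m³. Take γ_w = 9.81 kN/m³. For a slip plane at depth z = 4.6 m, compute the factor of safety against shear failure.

With seepage parallel to the slope and the water table at the surface, the effective normal stress on the slip plane uses the buoyant unit weight γ' = γ_sat − γ_w while the driving shear stress uses γ_sat:
FS = [c' + γ' z cos²β tanφ'] / [γ_sat z sinβ cosβ]
γ' = 20.0 − 9.81 = 10.19 kN/m³
Numerator = 10.8 + 10.19·4.6·cos²25.8°·tan25.2° = 10.8 + 10.19·4.6·0.8106·0.4706 = 28.679 kPa
Denominator = 20.0·4.6·sin25.8°·cos25.8° = 20.0·4.6·0.4352·0.9003 = 36.050 kPa
FS = 28.679 / 36.050 = 0.796

FS = 0.80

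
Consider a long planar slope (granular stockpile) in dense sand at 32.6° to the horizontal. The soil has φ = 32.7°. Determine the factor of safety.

For a dry cohesionless infinite slope the factor of safety is FS = tanφ / tanβ.
FS = tan32.7° / tan32.6° = 0.6420 / 0.6395 = 1.004

FS = 1.00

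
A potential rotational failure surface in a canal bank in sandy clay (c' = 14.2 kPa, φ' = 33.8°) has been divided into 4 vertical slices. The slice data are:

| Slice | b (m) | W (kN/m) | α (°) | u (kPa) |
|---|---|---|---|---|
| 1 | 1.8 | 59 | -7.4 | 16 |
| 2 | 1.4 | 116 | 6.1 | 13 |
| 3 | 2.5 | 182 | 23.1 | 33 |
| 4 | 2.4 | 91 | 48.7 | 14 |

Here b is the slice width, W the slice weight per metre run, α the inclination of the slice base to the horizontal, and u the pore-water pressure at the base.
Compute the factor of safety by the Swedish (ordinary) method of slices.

FS = 1.93

Ordinary method of slices: FS = Σ[c'·Δl_i + (W_i cosα_i − u_i·Δl_i)·tanφ'] / Σ W_i sinα_i, with Δl_i = b_i / cosα_i.
Slice 1: Δl = 1.8/cos(-7.4°) = 1.815 m; N'_1 = 59·cos(-7.4°) − 16·1.815 = 29.5; c'Δl = 25.77; W sinα = -7.6
Slice 2: Δl = 1.4/cos6.1° = 1.408 m; N'_2 = 116·cos6.1° − 13·1.408 = 97.0; c'Δl = 19.99; W sinα = 12.3
Slice 3: Δl = 2.5/cos23.1° = 2.718 m; N'_3 = 182·cos23.1° − 33·2.718 = 77.7; c'Δl = 38.59; W sinα = 71.4
Slice 4: Δl = 2.4/cos48.7° = 3.636 m; N'_4 = 91·cos48.7° − 14·3.636 = 9.2; c'Δl = 51.64; W sinα = 68.4
Σc'Δl = 136.0 kN/m; ΣN' = 213.4 kN/m; ΣW sinα = 144.5 kN/m
Resisting = 136.0 + 213.4·tan33.8° = 136.0 + 142.8 = 278.8 kN/m
FS = 278.8 / 144.5 = 1.930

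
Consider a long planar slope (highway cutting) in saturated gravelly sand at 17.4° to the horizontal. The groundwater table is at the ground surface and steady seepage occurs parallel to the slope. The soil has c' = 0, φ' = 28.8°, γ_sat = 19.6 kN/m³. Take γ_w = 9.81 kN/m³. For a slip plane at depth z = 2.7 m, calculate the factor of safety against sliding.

With seepage parallel to the slope and the water table at the surface, the effective normal stress on the slip plane uses the buoyant unit weight γ' = γ_sat − γ_w while the driving shear stress uses γ_sat:
FS = [c' + γ' z cos²β tanφ'] / [γ_sat z sinβ cosβ]
(For c' = 0 this reduces to FS = (γ'/γ_sat)·tanφ'/tanβ.)
γ' = 19.6 − 9.81 = 9.79 kN/m³
Numerator = 0.0 + 9.79·2.7·cos²17.4°·tan28.8° = 0.0 + 9.79·2.7·0.9106·0.5498 = 13.232 kPa
Denominator = 19.6·2.7·sin17.4°·cos17.4° = 19.6·2.7·0.2990·0.9542 = 15.101 kPa
FS = 13.232 / 15.101 = 0.876

FS = 0.88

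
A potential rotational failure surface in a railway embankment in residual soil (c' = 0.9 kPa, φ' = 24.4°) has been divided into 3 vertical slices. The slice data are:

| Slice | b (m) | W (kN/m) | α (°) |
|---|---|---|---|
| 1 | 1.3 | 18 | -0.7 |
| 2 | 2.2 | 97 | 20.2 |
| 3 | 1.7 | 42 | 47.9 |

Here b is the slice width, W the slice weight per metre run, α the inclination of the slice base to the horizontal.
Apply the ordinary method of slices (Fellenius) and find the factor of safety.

FS = 1.05

Ordinary method of slices: FS = Σ[c'·Δl_i + (W_i cosα_i)·tanφ'] / Σ W_i sinα_i, with Δl_i = b_i / cosα_i.
Slice 1: Δl = 1.3/cos(-0.7°) = 1.300 m; N'_1 = 18·cos(-0.7°) = 18.0; c'Δl = 1.17; W sinα = -0.2
Slice 2: Δl = 2.2/cos20.2° = 2.344 m; N'_2 = 97·cos20.2° = 91.0; c'Δl = 2.11; W sinα = 33.5
Slice 3: Δl = 1.7/cos47.9° = 2.536 m; N'_3 = 42·cos47.9° = 28.2; c'Δl = 2.28; W sinα = 31.2
Σc'Δl = 5.6 kN/m; ΣN' = 137.2 kN/m; ΣW sinα = 64.4 kN/m
Resisting = 5.6 + 137.2·tan24.4° = 5.6 + 62.2 = 67.8 kN/m
FS = 67.8 / 64.4 = 1.052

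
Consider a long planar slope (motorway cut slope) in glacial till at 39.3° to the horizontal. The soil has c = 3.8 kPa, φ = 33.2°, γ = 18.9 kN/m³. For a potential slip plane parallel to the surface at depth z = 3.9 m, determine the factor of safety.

For an infinite slope with a slip plane parallel to the surface (no pore pressure): FS = [c + γz cos²β tanφ] / [γz sinβ cosβ].
γz = 18.9·3.9 = 73.71 kN/m²
Numerator = 3.8 + 73.71·cos²39.3°·tan33.2° = 3.8 + 73.71·0.5988·0.6544 = 32.684 kPa
Denominator = 73.71·sin39.3°·cos39.3° = 73.71·0.6334·0.7738 = 36.128 kPa
FS = 32.684 / 36.128 = 0.905

FS = 0.90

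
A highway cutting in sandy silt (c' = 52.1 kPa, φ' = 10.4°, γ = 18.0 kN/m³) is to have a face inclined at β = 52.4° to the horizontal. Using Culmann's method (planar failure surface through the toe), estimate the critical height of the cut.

Culmann's analysis gives the critical failure plane at α_cr = (β + φ')/2 = (52.4 + 10.4)/2 = 31.4°, and the critical height
H_c = (4c'/γ) · sinβ cosφ' / [1 − cos(β − φ')]
    = (4·52.1/18.0) · sin52.4°·cos10.4° / [1 − cos(42.0°)]
    = 11.578 · 0.7923·0.9836 / [1 − 0.7431]
    = 11.578 · 0.7793 / 0.2569
    = 35.13 m

H_c = 35.13 m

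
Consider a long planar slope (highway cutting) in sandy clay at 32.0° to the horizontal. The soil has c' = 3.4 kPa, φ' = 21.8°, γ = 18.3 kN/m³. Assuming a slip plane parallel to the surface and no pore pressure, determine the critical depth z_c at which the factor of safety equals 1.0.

Setting FS = 1.00 in FS = [c' + γz cos²β tanφ'] / [γz sinβ cosβ] and solving for z:
z = c' / [γ cosβ (FS·sinβ − cosβ·tanφ')]
  = 3.4 / [18.3·cos32.0°·(1.00·sin32.0° − cos32.0°·tan21.8°)]
  = 3.4 / [18.3·0.8480·(1.00·0.5299 − 0.8480·0.4000)]
  = 3.4 / 2.9599 = 1.149 m

z_c = 1.15 m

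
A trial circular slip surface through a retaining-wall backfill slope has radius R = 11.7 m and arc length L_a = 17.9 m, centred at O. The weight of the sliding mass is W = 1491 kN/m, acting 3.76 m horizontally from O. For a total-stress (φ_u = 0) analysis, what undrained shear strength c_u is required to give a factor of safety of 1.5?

c_u = 40.2 kPa

FS = c_u·L_a·R / (W·d), so c_u = FS·W·d / (L_a·R).
c_u = 1.5·1491·3.76 / (17.90·11.7) = 8409.2 / 209.43 = 40.15 kPa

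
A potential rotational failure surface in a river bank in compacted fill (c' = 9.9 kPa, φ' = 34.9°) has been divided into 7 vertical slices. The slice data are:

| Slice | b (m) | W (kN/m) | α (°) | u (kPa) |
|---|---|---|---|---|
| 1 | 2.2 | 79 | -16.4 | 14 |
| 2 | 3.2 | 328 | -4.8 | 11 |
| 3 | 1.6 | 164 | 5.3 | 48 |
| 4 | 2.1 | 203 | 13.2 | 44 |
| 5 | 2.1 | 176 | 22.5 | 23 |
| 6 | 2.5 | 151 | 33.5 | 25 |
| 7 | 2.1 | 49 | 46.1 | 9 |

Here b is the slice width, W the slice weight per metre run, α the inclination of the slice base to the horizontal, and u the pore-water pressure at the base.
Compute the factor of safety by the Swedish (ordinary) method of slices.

FS = 3.32

Ordinary method of slices: FS = Σ[c'·Δl_i + (W_i cosα_i − u_i·Δl_i)·tanφ'] / Σ W_i sinα_i, with Δl_i = b_i / cosα_i.
Slice 1: Δl = 2.2/cos(-16.4°) = 2.293 m; N'_1 = 79·cos(-16.4°) − 14·2.293 = 43.7; c'Δl = 22.70; W sinα = -22.3
Slice 2: Δl = 3.2/cos(-4.8°) = 3.211 m; N'_2 = 328·cos(-4.8°) − 11·3.211 = 291.5; c'Δl = 31.79; W sinα = -27.4
Slice 3: Δl = 1.6/cos5.3° = 1.607 m; N'_3 = 164·cos5.3° − 48·1.607 = 86.2; c'Δl = 15.91; W sinα = 15.1
Slice 4: Δl = 2.1/cos13.2° = 2.157 m; N'_4 = 203·cos13.2° − 44·2.157 = 102.7; c'Δl = 21.35; W sinα = 46.4
Slice 5: Δl = 2.1/cos22.5° = 2.273 m; N'_5 = 176·cos22.5° − 23·2.273 = 110.3; c'Δl = 22.50; W sinα = 67.4
Slice 6: Δl = 2.5/cos33.5° = 2.998 m; N'_6 = 151·cos33.5° − 25·2.998 = 51.0; c'Δl = 29.68; W sinα = 83.3
Slice 7: Δl = 2.1/cos46.1° = 3.029 m; N'_7 = 49·cos46.1° − 9·3.029 = 6.7; c'Δl = 29.98; W sinα = 35.3
Σc'Δl = 173.9 kN/m; ΣN' = 692.1 kN/m; ΣW sinα = 197.8 kN/m
Resisting = 173.9 + 692.1·tan34.9° = 173.9 + 482.8 = 656.7 kN/m
FS = 656.7 / 197.8 = 3.321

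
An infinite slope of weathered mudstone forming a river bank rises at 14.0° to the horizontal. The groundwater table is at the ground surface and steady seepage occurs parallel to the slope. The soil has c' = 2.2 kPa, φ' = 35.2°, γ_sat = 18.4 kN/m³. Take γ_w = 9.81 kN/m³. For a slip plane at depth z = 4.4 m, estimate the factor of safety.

FS = 1.44

With seepage parallel to the slope and the water table at the surface, the effective normal stress on the slip plane uses the buoyant unit weight γ' = γ_sat − γ_w while the driving shear stress uses γ_sat:
FS = [c' + γ' z cos²β tanφ'] / [γ_sat z sinβ cosβ]
γ' = 18.4 − 9.81 = 8.59 kN/m³
Numerator = 2.2 + 8.59·4.4·cos²14.0°·tan35.2° = 2.2 + 8.59·4.4·0.9415·0.7054 = 27.302 kPa
Denominator = 18.4·4.4·sin14.0°·cos14.0° = 18.4·4.4·0.2419·0.9703 = 19.004 kPa
FS = 27.302 / 19.004 = 1.437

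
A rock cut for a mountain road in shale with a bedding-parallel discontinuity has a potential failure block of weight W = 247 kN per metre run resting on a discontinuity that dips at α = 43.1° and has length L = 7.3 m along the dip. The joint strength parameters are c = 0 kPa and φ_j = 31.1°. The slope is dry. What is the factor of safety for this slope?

Resolving the block weight along and normal to the plane and applying the Mohr–Coulomb strength on the joint:
N' = W cosα = 247·cos43.1° = 180.4 kN/m
Driving force T = W sinα = 247·sin43.1° = 168.8 kN/m
Resisting force R = c·L + N'·tanφ_j = 0·7.3 + 180.4·tan31.1° = 0.0 + 108.8 = 108.8 kN/m
FS = R / T = 108.8 / 168.8 = 0.645

FS = 0.64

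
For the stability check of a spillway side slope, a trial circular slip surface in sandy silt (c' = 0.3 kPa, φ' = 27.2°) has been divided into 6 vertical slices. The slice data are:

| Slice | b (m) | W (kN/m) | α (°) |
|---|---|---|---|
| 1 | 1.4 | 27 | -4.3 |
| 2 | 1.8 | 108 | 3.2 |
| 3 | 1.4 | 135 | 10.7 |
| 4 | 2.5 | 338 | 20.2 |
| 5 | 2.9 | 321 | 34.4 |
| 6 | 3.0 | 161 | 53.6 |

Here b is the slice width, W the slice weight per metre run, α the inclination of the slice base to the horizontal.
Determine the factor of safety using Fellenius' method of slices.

FS = 1.07

Ordinary method of slices: FS = Σ[c'·Δl_i + (W_i cosα_i)·tanφ'] / Σ W_i sinα_i, with Δl_i = b_i / cosα_i.
Slice 1: Δl = 1.4/cos(-4.3°) = 1.404 m; N'_1 = 27·cos(-4.3°) = 26.9; c'Δl = 0.42; W sinα = -2.0
Slice 2: Δl = 1.8/cos3.2° = 1.803 m; N'_2 = 108·cos3.2° = 107.8; c'Δl = 0.54; W sinα = 6.0
Slice 3: Δl = 1.4/cos10.7° = 1.425 m; N'_3 = 135·cos10.7° = 132.7; c'Δl = 0.43; W sinα = 25.1
Slice 4: Δl = 2.5/cos20.2° = 2.664 m; N'_4 = 338·cos20.2° = 317.2; c'Δl = 0.80; W sinα = 116.7
Slice 5: Δl = 2.9/cos34.4° = 3.515 m; N'_5 = 321·cos34.4° = 264.9; c'Δl = 1.05; W sinα = 181.4
Slice 6: Δl = 3.0/cos53.6° = 5.055 m; N'_6 = 161·cos53.6° = 95.5; c'Δl = 1.52; W sinα = 129.6
Σc'Δl = 4.8 kN/m; ΣN' = 945.0 kN/m; ΣW sinα = 456.7 kN/m
Resisting = 4.8 + 945.0·tan27.2° = 4.8 + 485.7 = 490.4 kN/m
FS = 490.4 / 456.7 = 1.074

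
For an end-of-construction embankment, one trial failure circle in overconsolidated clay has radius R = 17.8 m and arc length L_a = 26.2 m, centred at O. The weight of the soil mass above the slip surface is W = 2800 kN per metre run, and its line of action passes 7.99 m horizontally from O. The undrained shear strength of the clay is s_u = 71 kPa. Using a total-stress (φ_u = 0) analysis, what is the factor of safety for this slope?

FS = 1.48

Taking moments about the centre O, the resisting moment is provided by the undrained shear strength acting along the arc:
M_R = s_u·L_a·R = 71·26.20·17.8 = 33111.6 kN·m/m
M_D = W·d = 2800·7.99 = 22372.0 kN·m/m
FS = M_R / M_D = 33111.6 / 22372.0 = 1.480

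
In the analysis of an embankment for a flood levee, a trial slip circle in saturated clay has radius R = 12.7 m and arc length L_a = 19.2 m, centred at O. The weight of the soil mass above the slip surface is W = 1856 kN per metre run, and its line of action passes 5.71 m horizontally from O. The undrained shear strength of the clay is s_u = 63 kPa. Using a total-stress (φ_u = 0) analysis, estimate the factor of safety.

FS = 1.45

Taking moments about the centre O, the resisting moment is provided by the undrained shear strength acting along the arc:
M_R = s_u·L_a·R = 63·19.20·12.7 = 15361.9 kN·m/m
M_D = W·d = 1856·5.71 = 10597.8 kN·m/m
FS = M_R / M_D = 15361.9 / 10597.8 = 1.450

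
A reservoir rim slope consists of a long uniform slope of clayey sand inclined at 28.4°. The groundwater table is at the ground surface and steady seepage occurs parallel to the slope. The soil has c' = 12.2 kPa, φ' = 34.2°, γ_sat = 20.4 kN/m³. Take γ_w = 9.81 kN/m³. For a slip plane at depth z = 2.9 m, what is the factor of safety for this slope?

With seepage parallel to the slope and the water table at the surface, the effective normal stress on the slip plane uses the buoyant unit weight γ' = γ_sat − γ_w while the driving shear stress uses γ_sat:
FS = [c' + γ' z cos²β tanφ'] / [γ_sat z sinβ cosβ]
γ' = 20.4 − 9.81 = 10.59 kN/m³
Numerator = 12.2 + 10.59·2.9·cos²28.4°·tan34.2° = 12.2 + 10.59·2.9·0.7738·0.6796 = 28.350 kPa
Denominator = 20.4·2.9·sin28.4°·cos28.4° = 20.4·2.9·0.4756·0.8796 = 24.751 kPa
FS = 28.350 / 24.751 = 1.145

FS = 1.15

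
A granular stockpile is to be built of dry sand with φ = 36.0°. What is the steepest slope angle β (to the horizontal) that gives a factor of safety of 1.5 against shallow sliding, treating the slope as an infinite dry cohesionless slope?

For an infinite dry cohesionless slope FS = tanφ/tanβ, so tanβ = tanφ / FS.
tanβ = tan36.0° / 1.5 = 0.7265 / 1.5 = 0.4844
β = arctan(0.4844) = 25.84°

β = 25.8°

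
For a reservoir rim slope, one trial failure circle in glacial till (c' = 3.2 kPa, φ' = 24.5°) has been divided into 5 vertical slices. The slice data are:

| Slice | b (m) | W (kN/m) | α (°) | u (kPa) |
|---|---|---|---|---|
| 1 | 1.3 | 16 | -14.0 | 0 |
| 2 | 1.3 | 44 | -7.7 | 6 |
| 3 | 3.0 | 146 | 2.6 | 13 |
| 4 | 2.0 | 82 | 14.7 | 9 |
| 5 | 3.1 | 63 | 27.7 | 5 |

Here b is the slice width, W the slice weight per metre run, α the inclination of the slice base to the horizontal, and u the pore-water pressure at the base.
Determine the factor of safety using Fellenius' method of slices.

FS = 3.26

Ordinary method of slices: FS = Σ[c'·Δl_i + (W_i cosα_i − u_i·Δl_i)·tanφ'] / Σ W_i sinα_i, with Δl_i = b_i / cosα_i.
Slice 1: Δl = 1.3/cos(-14.0°) = 1.340 m; N'_1 = 16·cos(-14.0°) − 0·1.340 = 15.5; c'Δl = 4.29; W sinα = -3.9
Slice 2: Δl = 1.3/cos(-7.7°) = 1.312 m; N'_2 = 44·cos(-7.7°) − 6·1.312 = 35.7; c'Δl = 4.20; W sinα = -5.9
Slice 3: Δl = 3.0/cos2.6° = 3.003 m; N'_3 = 146·cos2.6° − 13·3.003 = 106.8; c'Δl = 9.61; W sinα = 6.6
Slice 4: Δl = 2.0/cos14.7° = 2.068 m; N'_4 = 82·cos14.7° − 9·2.068 = 60.7; c'Δl = 6.62; W sinα = 20.8
Slice 5: Δl = 3.1/cos27.7° = 3.501 m; N'_5 = 63·cos27.7° − 5·3.501 = 38.3; c'Δl = 11.20; W sinα = 29.3
Σc'Δl = 35.9 kN/m; ΣN' = 257.0 kN/m; ΣW sinα = 47.0 kN/m
Resisting = 35.9 + 257.0·tan24.5° = 35.9 + 117.1 = 153.1 kN/m
FS = 153.1 / 47.0 = 3.260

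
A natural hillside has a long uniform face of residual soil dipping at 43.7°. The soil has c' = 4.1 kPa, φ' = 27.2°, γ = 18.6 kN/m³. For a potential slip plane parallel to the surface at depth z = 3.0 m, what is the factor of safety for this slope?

FS = 0.68

For an infinite slope with a slip plane parallel to the surface (no pore pressure): FS = [c' + γz cos²β tanφ'] / [γz sinβ cosβ].
γz = 18.6·3.0 = 55.80 kN/m²
Numerator = 4.1 + 55.80·cos²43.7°·tan27.2° = 4.1 + 55.80·0.5227·0.5139 = 19.089 kPa
Denominator = 55.80·sin43.7°·cos43.7° = 55.80·0.6909·0.7230 = 27.871 kPa
FS = 19.089 / 27.871 = 0.685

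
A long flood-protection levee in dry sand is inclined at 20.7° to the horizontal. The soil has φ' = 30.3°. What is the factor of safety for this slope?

FS = 1.55

For a dry cohesionless infinite slope the factor of safety is FS = tanφ' / tanβ.
FS = tan30.3° / tan20.7° = 0.5844 / 0.3779 = 1.546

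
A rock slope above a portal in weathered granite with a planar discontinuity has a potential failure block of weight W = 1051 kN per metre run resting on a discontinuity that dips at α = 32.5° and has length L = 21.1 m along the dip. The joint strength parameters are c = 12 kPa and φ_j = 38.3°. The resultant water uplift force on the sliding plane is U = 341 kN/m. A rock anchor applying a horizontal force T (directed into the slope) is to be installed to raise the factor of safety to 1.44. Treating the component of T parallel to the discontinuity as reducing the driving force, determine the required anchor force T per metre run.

Resolving forces along and normal to the sliding plane, with the horizontal anchor force T adding T·sinα to the effective normal force and T·cosα acting up the plane against the driving force:
FS = [cL + (W cosα − U + T sinα) tanφ_j] / [W sinα − T cosα]
Without the anchor: N' = 545.4 kN/m, driving T_d = 564.7 kN/m, resisting R = 12·21.1 + 545.4·tan38.3° = 683.9 kN/m, FS = 1.21.
Setting FS = 1.44 and solving for T:
1.44·(564.7 − T cos32.5°) = 683.9 + T sin32.5°·tan38.3°
T·(sin32.5°·tan38.3° + 1.44·cos32.5°) = 1.44·564.7 − 683.9
T·(0.5373·0.7898 + 1.44·0.8434) = 813.2 − 683.9 = 129.2
T·1.6388 = 129.2
T = 78.9 kN/m

T = 79 kN/m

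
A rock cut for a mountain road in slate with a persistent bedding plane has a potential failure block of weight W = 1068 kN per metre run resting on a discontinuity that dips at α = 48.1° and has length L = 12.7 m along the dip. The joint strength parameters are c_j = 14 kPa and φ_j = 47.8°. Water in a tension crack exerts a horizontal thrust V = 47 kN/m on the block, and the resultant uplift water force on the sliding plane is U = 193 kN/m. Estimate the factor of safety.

Resolving the block weight along and normal to the plane and applying the Mohr–Coulomb strength on the joint:
N' = W cosα − U − V sinα = 1068·cos48.1° − 193 − 47·sin48.1° = 485.3 kN/m
Driving force T = W sinα + V cosα = 1068·sin48.1° + 47·cos48.1° = 826.3 kN/m
Resisting force R = c_j·L + N'·tanφ_j = 14·12.7 + 485.3·tan47.8° = 177.8 + 535.2 = 713.0 kN/m
FS = R / T = 713.0 / 826.3 = 0.863

FS = 0.86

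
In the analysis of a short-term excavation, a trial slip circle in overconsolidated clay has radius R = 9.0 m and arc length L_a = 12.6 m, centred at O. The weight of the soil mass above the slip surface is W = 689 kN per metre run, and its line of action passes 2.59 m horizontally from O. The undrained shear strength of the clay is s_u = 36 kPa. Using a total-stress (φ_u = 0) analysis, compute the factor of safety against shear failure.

FS = 2.29

Taking moments about the centre O, the resisting moment is provided by the undrained shear strength acting along the arc:
M_R = s_u·L_a·R = 36·12.60·9.0 = 4082.4 kN·m/m
M_D = W·d = 689·2.59 = 1784.5 kN·m/m
FS = M_R / M_D = 4082.4 / 1784.5 = 2.288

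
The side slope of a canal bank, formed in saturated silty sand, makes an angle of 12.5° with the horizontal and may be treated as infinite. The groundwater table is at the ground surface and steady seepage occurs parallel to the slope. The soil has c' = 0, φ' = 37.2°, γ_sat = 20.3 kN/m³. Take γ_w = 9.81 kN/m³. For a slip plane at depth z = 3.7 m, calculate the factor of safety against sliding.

FS = 1.77

With seepage parallel to the slope and the water table at the surface, the effective normal stress on the slip plane uses the buoyant unit weight γ' = γ_sat − γ_w while the driving shear stress uses γ_sat:
FS = [c' + γ' z cos²β tanφ'] / [γ_sat z sinβ cosβ]
(For c' = 0 this reduces to FS = (γ'/γ_sat)·tanφ'/tanβ.)
γ' = 20.3 − 9.81 = 10.49 kN/m³
Numerator = 0.0 + 10.49·3.7·cos²12.5°·tan37.2° = 0.0 + 10.49·3.7·0.9532·0.7590 = 28.081 kPa
Denominator = 20.3·3.7·sin12.5°·cos12.5° = 20.3·3.7·0.2164·0.9763 = 15.871 kPa
FS = 28.081 / 15.871 = 1.769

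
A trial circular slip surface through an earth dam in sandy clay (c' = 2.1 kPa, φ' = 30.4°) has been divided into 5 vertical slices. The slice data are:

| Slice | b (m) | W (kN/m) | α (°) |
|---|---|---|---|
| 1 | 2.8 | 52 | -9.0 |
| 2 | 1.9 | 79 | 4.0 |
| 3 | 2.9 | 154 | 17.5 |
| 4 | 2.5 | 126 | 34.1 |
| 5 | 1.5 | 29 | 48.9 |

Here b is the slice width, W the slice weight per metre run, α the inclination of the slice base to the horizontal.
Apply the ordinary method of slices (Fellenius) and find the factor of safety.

Ordinary method of slices: FS = Σ[c'·Δl_i + (W_i cosα_i)·tanφ'] / Σ W_i sinα_i, with Δl_i = b_i / cosα_i.
Slice 1: Δl = 2.8/cos(-9.0°) = 2.835 m; N'_1 = 52·cos(-9.0°) = 51.4; c'Δl = 5.95; W sinα = -8.1
Slice 2: Δl = 1.9/cos4.0° = 1.905 m; N'_2 = 79·cos4.0° = 78.8; c'Δl = 4.00; W sinα = 5.5
Slice 3: Δl = 2.9/cos17.5° = 3.041 m; N'_3 = 154·cos17.5° = 146.9; c'Δl = 6.39; W sinα = 46.3
Slice 4: Δl = 2.5/cos34.1° = 3.019 m; N'_4 = 126·cos34.1° = 104.3; c'Δl = 6.34; W sinα = 70.6
Slice 5: Δl = 1.5/cos48.9° = 2.282 m; N'_5 = 29·cos48.9° = 19.1; c'Δl = 4.79; W sinα = 21.9
Σc'Δl = 27.5 kN/m; ΣN' = 400.4 kN/m; ΣW sinα = 136.2 kN/m
Resisting = 27.5 + 400.4·tan30.4° = 27.5 + 234.9 = 262.4 kN/m
FS = 262.4 / 136.2 = 1.927

FS = 1.93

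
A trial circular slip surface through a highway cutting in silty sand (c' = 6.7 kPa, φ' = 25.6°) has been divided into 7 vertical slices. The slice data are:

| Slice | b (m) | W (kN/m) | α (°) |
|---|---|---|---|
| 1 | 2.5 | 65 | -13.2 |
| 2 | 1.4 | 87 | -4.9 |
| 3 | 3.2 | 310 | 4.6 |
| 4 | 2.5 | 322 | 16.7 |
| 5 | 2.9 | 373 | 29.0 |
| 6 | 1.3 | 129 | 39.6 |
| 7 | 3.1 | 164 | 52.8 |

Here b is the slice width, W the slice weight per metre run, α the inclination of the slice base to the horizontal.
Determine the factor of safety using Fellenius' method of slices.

Ordinary method of slices: FS = Σ[c'·Δl_i + (W_i cosα_i)·tanφ'] / Σ W_i sinα_i, with Δl_i = b_i / cosα_i.
Slice 1: Δl = 2.5/cos(-13.2°) = 2.568 m; N'_1 = 65·cos(-13.2°) = 63.3; c'Δl = 17.20; W sinα = -14.8
Slice 2: Δl = 1.4/cos(-4.9°) = 1.405 m; N'_2 = 87·cos(-4.9°) = 86.7; c'Δl = 9.41; W sinα = -7.4
Slice 3: Δl = 3.2/cos4.6° = 3.210 m; N'_3 = 310·cos4.6° = 309.0; c'Δl = 21.51; W sinα = 24.9
Slice 4: Δl = 2.5/cos16.7° = 2.610 m; N'_4 = 322·cos16.7° = 308.4; c'Δl = 17.49; W sinα = 92.5
Slice 5: Δl = 2.9/cos29.0° = 3.316 m; N'_5 = 373·cos29.0° = 326.2; c'Δl = 22.22; W sinα = 180.8
Slice 6: Δl = 1.3/cos39.6° = 1.687 m; N'_6 = 129·cos39.6° = 99.4; c'Δl = 11.30; W sinα = 82.2
Slice 7: Δl = 3.1/cos52.8° = 5.127 m; N'_7 = 164·cos52.8° = 99.2; c'Δl = 34.35; W sinα = 130.6
Σc'Δl = 133.5 kN/m; ΣN' = 1292.2 kN/m; ΣW sinα = 488.8 kN/m
Resisting = 133.5 + 1292.2·tan25.6° = 133.5 + 619.1 = 752.6 kN/m
FS = 752.6 / 488.8 = 1.540

FS = 1.54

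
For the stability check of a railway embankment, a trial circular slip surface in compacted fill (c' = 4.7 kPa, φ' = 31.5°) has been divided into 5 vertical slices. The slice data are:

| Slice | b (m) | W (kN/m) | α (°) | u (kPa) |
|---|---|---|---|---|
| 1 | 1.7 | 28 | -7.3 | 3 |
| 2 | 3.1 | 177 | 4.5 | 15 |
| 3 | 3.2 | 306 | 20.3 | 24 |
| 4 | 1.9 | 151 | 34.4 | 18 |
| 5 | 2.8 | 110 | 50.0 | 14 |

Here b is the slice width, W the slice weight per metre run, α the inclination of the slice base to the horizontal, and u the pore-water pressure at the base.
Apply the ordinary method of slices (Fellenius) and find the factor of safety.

Ordinary method of slices: FS = Σ[c'·Δl_i + (W_i cosα_i − u_i·Δl_i)·tanφ'] / Σ W_i sinα_i, with Δl_i = b_i / cosα_i.
Slice 1: Δl = 1.7/cos(-7.3°) = 1.714 m; N'_1 = 28·cos(-7.3°) − 3·1.714 = 22.6; c'Δl = 8.06; W sinα = -3.6
Slice 2: Δl = 3.1/cos4.5° = 3.110 m; N'_2 = 177·cos4.5° − 15·3.110 = 129.8; c'Δl = 14.62; W sinα = 13.9
Slice 3: Δl = 3.2/cos20.3° = 3.412 m; N'_3 = 306·cos20.3° − 24·3.412 = 205.1; c'Δl = 16.04; W sinα = 106.2
Slice 4: Δl = 1.9/cos34.4° = 2.303 m; N'_4 = 151·cos34.4° − 18·2.303 = 83.1; c'Δl = 10.82; W sinα = 85.3
Slice 5: Δl = 2.8/cos50.0° = 4.356 m; N'_5 = 110·cos50.0° − 14·4.356 = 9.7; c'Δl = 20.47; W sinα = 84.3
Σc'Δl = 70.0 kN/m; ΣN' = 450.4 kN/m; ΣW sinα = 286.1 kN/m
Resisting = 70.0 + 450.4·tan31.5° = 70.0 + 276.0 = 346.0 kN/m
FS = 346.0 / 286.1 = 1.210

FS = 1.21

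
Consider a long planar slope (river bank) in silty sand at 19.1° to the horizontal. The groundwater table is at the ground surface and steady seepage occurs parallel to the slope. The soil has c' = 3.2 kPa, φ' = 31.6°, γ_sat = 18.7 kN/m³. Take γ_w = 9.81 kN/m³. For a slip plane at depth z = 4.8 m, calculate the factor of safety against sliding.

With seepage parallel to the slope and the water table at the surface, the effective normal stress on the slip plane uses the buoyant unit weight γ' = γ_sat − γ_w while the driving shear stress uses γ_sat:
FS = [c' + γ' z cos²β tanφ'] / [γ_sat z sinβ cosβ]
γ' = 18.7 − 9.81 = 8.89 kN/m³
Numerator = 3.2 + 8.89·4.8·cos²19.1°·tan31.6° = 3.2 + 8.89·4.8·0.8929·0.6152 = 26.641 kPa
Denominator = 18.7·4.8·sin19.1°·cos19.1° = 18.7·4.8·0.3272·0.9449 = 27.754 kPa
FS = 26.641 / 27.754 = 0.960

FS = 0.96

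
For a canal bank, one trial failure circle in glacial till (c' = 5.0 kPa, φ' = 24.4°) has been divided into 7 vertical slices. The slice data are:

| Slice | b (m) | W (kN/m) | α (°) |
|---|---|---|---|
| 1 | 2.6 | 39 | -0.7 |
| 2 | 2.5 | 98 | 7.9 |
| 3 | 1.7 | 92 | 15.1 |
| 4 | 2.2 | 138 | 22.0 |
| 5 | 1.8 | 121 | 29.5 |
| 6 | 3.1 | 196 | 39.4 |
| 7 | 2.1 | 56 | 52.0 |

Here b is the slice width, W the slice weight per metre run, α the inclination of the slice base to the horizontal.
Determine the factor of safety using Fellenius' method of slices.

Ordinary method of slices: FS = Σ[c'·Δl_i + (W_i cosα_i)·tanφ'] / Σ W_i sinα_i, with Δl_i = b_i / cosα_i.
Slice 1: Δl = 2.6/cos(-0.7°) = 2.600 m; N'_1 = 39·cos(-0.7°) = 39.0; c'Δl = 13.00; W sinα = -0.5
Slice 2: Δl = 2.5/cos7.9° = 2.524 m; N'_2 = 98·cos7.9° = 97.1; c'Δl = 12.62; W sinα = 13.5
Slice 3: Δl = 1.7/cos15.1° = 1.761 m; N'_3 = 92·cos15.1° = 88.8; c'Δl = 8.80; W sinα = 24.0
Slice 4: Δl = 2.2/cos22.0° = 2.373 m; N'_4 = 138·cos22.0° = 128.0; c'Δl = 11.86; W sinα = 51.7
Slice 5: Δl = 1.8/cos29.5° = 2.068 m; N'_5 = 121·cos29.5° = 105.3; c'Δl = 10.34; W sinα = 59.6
Slice 6: Δl = 3.1/cos39.4° = 4.012 m; N'_6 = 196·cos39.4° = 151.5; c'Δl = 20.06; W sinα = 124.4
Slice 7: Δl = 2.1/cos52.0° = 3.411 m; N'_7 = 56·cos52.0° = 34.5; c'Δl = 17.05; W sinα = 44.1
Σc'Δl = 93.7 kN/m; ΣN' = 644.1 kN/m; ΣW sinα = 316.8 kN/m
Resisting = 93.7 + 644.1·tan24.4° = 93.7 + 292.2 = 385.9 kN/m
FS = 385.9 / 316.8 = 1.218

FS = 1.22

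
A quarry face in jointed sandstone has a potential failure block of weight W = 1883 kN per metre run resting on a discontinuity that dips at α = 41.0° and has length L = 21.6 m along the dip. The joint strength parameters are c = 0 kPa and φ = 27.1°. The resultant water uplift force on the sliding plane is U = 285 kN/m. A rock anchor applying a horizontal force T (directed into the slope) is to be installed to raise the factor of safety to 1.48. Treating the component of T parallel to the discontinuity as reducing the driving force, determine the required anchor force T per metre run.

T = 858 kN/m

Resolving forces along and normal to the sliding plane, with the horizontal anchor force T adding T·sinα to the effective normal force and T·cosα acting up the plane against the driving force:
FS = [cL + (W cosα − U + T sinα) tanφ] / [W sinα − T cosα]
Without the anchor: N' = 1136.1 kN/m, driving T_d = 1235.4 kN/m, resisting R = 0·21.6 + 1136.1·tan27.1° = 581.4 kN/m, FS = 0.47.
Setting FS = 1.48 and solving for T:
1.48·(1235.4 − T cos41.0°) = 581.4 + T sin41.0°·tan27.1°
T·(sin41.0°·tan27.1° + 1.48·cos41.0°) = 1.48·1235.4 − 581.4
T·(0.6561·0.5117 + 1.48·0.7547) = 1828.3 − 581.4 = 1247.0
T·1.4527 = 1247.0
T = 858.4 kN/m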